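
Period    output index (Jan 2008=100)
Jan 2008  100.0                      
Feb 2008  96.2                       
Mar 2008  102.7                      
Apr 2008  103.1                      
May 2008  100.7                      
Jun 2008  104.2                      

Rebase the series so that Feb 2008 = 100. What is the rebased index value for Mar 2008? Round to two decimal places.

Rebased(Mar 2008) = 102.7 / 96.2 × 100 = 106.7568

106.76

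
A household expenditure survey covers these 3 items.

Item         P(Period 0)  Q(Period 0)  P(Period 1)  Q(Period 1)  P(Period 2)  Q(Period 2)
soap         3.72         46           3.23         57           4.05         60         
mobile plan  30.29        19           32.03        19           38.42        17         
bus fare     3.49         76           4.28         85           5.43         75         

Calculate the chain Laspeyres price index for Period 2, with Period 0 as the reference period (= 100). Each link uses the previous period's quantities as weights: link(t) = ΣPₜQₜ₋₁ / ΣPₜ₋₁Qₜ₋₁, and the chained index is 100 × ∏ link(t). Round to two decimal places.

Link Period 0→Period 1:
ΣP(Period 1)Q(Period 0) = 3.23×46 + 32.03×19 + 4.28×76 = 148.58 + 608.57 + 325.28 = 1082.43
ΣP(Period 0)Q(Period 0) = 3.72×46 + 30.29×19 + 3.49×76 = 171.12 + 575.51 + 265.24 = 1011.87
link = 1082.43/1011.87 = 1.069732
Link Period 1→Period 2:
ΣP(Period 2)Q(Period 1) = 4.05×57 + 38.42×19 + 5.43×85 = 230.85 + 729.98 + 461.55 = 1422.38
ΣP(Period 1)Q(Period 1) = 3.23×57 + 32.03×19 + 4.28×85 = 184.11 + 608.57 + 363.8 = 1156.48
link = 1422.38/1156.48 = 1.229922
Chained index = 100 × 1.069732 × 1.229922 = 131.5687

131.57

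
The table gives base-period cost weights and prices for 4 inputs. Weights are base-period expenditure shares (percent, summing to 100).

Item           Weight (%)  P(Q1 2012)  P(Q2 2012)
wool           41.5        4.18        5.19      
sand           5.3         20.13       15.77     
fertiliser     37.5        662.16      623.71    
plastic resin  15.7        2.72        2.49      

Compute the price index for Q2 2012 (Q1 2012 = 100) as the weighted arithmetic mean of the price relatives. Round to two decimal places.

wool: 41.5 × (5.19/4.18) = 41.5 × 1.241627 = 51.5275
sand: 5.3 × (15.77/20.13) = 5.3 × 0.783408 = 4.1521
fertiliser: 37.5 × (623.71/662.16) = 37.5 × 0.941932 = 35.3225
plastic resin: 15.7 × (2.49/2.72) = 15.7 × 0.915441 = 14.3724
Index = Σ wᵢ·(p₁ᵢ/p₀ᵢ) = 51.5275 + 4.1521 + 35.3225 + 14.3724 = 105.3745

105.37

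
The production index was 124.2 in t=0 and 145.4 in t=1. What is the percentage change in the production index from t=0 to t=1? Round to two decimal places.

Change = (145.4 − 124.2) / 124.2 × 100
       = 21.2 / 124.2 × 100 = 17.0692%

17.07%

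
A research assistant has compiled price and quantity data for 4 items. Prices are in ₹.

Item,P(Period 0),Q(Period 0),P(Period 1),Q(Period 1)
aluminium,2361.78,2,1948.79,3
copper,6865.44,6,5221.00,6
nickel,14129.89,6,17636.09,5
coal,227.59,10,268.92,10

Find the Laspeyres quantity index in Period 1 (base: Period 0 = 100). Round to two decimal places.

91.15

Laspeyres quantity index uses base-period prices as weights.
ΣP(Period 0)·Q(Period 1) = 2361.78×3 + 6865.44×6 + 14129.89×5 + 227.59×10 = 7085.34 + 41192.64 + 70649.45 + 2275.9 = 121203.33
ΣP(Period 0)·Q(Period 0) = 2361.78×2 + 6865.44×6 + 14129.89×6 + 227.59×10 = 4723.56 + 41192.64 + 84779.34 + 2275.9 = 132971.44
Index = 121203.33 / 132971.44 × 100 = 91.1499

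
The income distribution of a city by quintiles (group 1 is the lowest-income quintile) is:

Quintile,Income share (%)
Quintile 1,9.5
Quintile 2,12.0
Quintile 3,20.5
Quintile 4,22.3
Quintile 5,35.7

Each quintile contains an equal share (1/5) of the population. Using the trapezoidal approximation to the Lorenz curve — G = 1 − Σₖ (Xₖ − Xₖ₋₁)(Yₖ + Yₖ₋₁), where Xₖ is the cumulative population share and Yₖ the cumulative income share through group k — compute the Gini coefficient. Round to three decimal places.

Cumulative income shares Yₖ: 0.0950, 0.2150, 0.4200, 0.6430, 1.0000
Σ (Xₖ−Xₖ₋₁)(Yₖ+Yₖ₋₁) = (1/5)(0.0950+0.0000) + (1/5)(0.2150+0.0950) + (1/5)(0.4200+0.2150) + (1/5)(0.6430+0.4200) + (1/5)(1.0000+0.6430)
  = 0.0190 + 0.0620 + 0.1270 + 0.2126 + 0.3286 = 0.7492
G = 1 − 0.7492 = 0.2508

0.251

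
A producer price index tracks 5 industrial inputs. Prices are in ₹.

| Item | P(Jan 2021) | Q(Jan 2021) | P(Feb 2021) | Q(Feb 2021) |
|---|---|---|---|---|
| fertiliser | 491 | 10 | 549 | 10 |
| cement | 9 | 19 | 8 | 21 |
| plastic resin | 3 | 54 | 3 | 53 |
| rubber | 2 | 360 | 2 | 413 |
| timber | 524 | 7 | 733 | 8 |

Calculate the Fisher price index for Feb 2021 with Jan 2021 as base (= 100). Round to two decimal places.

Laspeyres component (base-period weights):
ΣP(Feb 2021)Q(Jan 2021) = 549×10 + 8×19 + 3×54 + 2×360 + 733×7 = 5490 + 152 + 162 + 720 + 5131 = 11655
ΣP(Jan 2021)Q(Jan 2021) = 491×10 + 9×19 + 3×54 + 2×360 + 524×7 = 4910 + 171 + 162 + 720 + 3668 = 9631
L = 11655 / 9631 × 100 = 121.0155
Paasche component (current-period weights):
ΣP(Feb 2021)Q(Feb 2021) = 549×10 + 8×21 + 3×53 + 2×413 + 733×8 = 5490 + 168 + 159 + 826 + 5864 = 12507
ΣP(Jan 2021)Q(Feb 2021) = 491×10 + 9×21 + 3×53 + 2×413 + 524×8 = 4910 + 189 + 159 + 826 + 4192 = 10276
P = 12507 / 10276 × 100 = 121.7108
Fisher = √(L × P) = √(121.0155 × 121.7108) = 121.3626

121.36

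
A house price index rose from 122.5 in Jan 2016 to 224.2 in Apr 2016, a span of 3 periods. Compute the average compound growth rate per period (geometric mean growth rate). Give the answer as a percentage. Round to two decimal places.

22.32%

Growth factor = (224.2/122.5)^(1/3) = (1.830204)^(1/3) = 1.223207
Growth rate = 1.223207 − 1 = 0.223207 = 22.3207%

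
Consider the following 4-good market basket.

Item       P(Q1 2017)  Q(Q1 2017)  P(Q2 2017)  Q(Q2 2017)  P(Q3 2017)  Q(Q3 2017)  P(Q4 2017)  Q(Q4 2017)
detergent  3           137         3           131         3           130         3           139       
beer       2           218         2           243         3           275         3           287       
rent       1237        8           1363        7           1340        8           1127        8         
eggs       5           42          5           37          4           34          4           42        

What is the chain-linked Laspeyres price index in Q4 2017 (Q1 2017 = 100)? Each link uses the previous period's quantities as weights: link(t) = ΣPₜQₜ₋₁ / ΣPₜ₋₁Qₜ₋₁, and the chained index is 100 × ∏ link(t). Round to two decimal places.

Link Q1 2017→Q2 2017:
ΣP(Q2 2017)Q(Q1 2017) = 3×137 + 2×218 + 1363×8 + 5×42 = 411 + 436 + 10904 + 210 = 11961
ΣP(Q1 2017)Q(Q1 2017) = 3×137 + 2×218 + 1237×8 + 5×42 = 411 + 436 + 9896 + 210 = 10953
link = 11961/10953 = 1.092030
Link Q2 2017→Q3 2017:
ΣP(Q3 2017)Q(Q2 2017) = 3×131 + 3×243 + 1340×7 + 4×37 = 393 + 729 + 9380 + 148 = 10650
ΣP(Q2 2017)Q(Q2 2017) = 3×131 + 2×243 + 1363×7 + 5×37 = 393 + 486 + 9541 + 185 = 10605
link = 10650/10605 = 1.004243
Link Q3 2017→Q4 2017:
ΣP(Q4 2017)Q(Q3 2017) = 3×130 + 3×275 + 1127×8 + 4×34 = 390 + 825 + 9016 + 136 = 10367
ΣP(Q3 2017)Q(Q3 2017) = 3×130 + 3×275 + 1340×8 + 4×34 = 390 + 825 + 10720 + 136 = 12071
link = 10367/12071 = 0.858835
Chained index = 100 × 1.092030 × 1.004243 × 0.858835 = 94.1853

94.19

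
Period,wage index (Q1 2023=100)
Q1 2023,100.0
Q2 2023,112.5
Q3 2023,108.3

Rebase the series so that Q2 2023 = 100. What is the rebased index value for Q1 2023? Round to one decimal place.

88.9

Rebased(Q1 2023) = 100.0 / 112.5 × 100 = 88.8889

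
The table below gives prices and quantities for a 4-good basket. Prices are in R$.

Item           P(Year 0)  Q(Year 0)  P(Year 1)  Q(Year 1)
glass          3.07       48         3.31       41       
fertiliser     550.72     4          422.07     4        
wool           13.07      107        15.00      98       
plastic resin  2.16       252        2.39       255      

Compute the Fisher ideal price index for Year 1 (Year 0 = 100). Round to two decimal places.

Laspeyres component (base-period weights):
ΣP(Year 1)Q(Year 0) = 3.31×48 + 422.07×4 + 15.00×107 + 2.39×252 = 158.88 + 1688.28 + 1605 + 602.28 = 4054.44
ΣP(Year 0)Q(Year 0) = 3.07×48 + 550.72×4 + 13.07×107 + 2.16×252 = 147.36 + 2202.88 + 1398.49 + 544.32 = 4293.05
L = 4054.44 / 4293.05 × 100 = 94.4419
Paasche component (current-period weights):
ΣP(Year 1)Q(Year 1) = 3.31×41 + 422.07×4 + 15.00×98 + 2.39×255 = 135.71 + 1688.28 + 1470 + 609.45 = 3903.44
ΣP(Year 0)Q(Year 1) = 3.07×41 + 550.72×4 + 13.07×98 + 2.16×255 = 125.87 + 2202.88 + 1280.86 + 550.8 = 4160.41
P = 3903.44 / 4160.41 × 100 = 93.8234
Fisher = √(L × P) = √(94.4419 × 93.8234) = 94.1322

94.13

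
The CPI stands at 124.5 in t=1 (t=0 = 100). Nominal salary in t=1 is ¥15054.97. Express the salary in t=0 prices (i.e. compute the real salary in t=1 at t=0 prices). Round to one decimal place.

Real = Nominal ÷ (Index/100) = 15054.97 ÷ (124.5/100)
     = 15054.97 ÷ 1.245 = 12092.3454

12092.3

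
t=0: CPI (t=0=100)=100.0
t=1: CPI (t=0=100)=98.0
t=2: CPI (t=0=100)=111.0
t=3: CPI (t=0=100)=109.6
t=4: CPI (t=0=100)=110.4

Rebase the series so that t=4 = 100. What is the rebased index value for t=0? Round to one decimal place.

90.6

Rebased(t=0) = 100.0 / 110.4 × 100 = 90.5797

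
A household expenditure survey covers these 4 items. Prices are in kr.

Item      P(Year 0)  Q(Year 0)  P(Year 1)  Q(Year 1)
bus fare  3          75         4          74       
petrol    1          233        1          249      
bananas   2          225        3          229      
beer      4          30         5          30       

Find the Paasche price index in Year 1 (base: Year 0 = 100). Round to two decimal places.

Paasche price index uses current-period quantities as weights.
ΣP(Year 1)·Q(Year 1) = 4×74 + 1×249 + 3×229 + 5×30 = 296 + 249 + 687 + 150 = 1382
ΣP(Year 0)·Q(Year 1) = 3×74 + 1×249 + 2×229 + 4×30 = 222 + 249 + 458 + 120 = 1049
Index = 1382 / 1049 × 100 = 131.7445

131.74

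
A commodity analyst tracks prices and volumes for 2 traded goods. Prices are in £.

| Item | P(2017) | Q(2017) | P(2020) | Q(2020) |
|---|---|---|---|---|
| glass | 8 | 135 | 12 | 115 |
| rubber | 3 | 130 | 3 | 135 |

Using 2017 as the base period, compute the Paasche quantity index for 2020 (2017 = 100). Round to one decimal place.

Paasche quantity index uses current-period prices as weights.
ΣP(2020)·Q(2020) = 12×115 + 3×135 = 1380 + 405 = 1785
ΣP(2020)·Q(2017) = 12×135 + 3×130 = 1620 + 390 = 2010
Index = 1785 / 2010 × 100 = 88.8060

88.8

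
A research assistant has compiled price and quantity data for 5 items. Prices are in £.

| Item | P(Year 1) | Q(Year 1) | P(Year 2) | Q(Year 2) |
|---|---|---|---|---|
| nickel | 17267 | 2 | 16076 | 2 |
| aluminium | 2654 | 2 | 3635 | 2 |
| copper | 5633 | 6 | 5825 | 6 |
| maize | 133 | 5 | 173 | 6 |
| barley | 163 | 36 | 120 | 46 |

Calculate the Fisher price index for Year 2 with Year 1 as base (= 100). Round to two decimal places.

99.00

Laspeyres component (base-period weights):
ΣP(Year 2)Q(Year 1) = 16076×2 + 3635×2 + 5825×6 + 173×5 + 120×36 = 32152 + 7270 + 34950 + 865 + 4320 = 79557
ΣP(Year 1)Q(Year 1) = 17267×2 + 2654×2 + 5633×6 + 133×5 + 163×36 = 34534 + 5308 + 33798 + 665 + 5868 = 80173
L = 79557 / 80173 × 100 = 99.2317
Paasche component (current-period weights):
ΣP(Year 2)Q(Year 2) = 16076×2 + 3635×2 + 5825×6 + 173×6 + 120×46 = 32152 + 7270 + 34950 + 1038 + 5520 = 80930
ΣP(Year 1)Q(Year 2) = 17267×2 + 2654×2 + 5633×6 + 133×6 + 163×46 = 34534 + 5308 + 33798 + 798 + 7498 = 81936
P = 80930 / 81936 × 100 = 98.7722
Fisher = √(L × P) = √(99.2317 × 98.7722) = 99.0017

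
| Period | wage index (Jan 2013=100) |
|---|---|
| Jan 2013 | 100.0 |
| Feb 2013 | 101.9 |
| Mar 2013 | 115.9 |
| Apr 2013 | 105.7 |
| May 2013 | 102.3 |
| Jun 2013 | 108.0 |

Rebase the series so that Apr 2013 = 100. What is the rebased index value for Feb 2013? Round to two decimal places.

Rebased(Feb 2013) = 101.9 / 105.7 × 100 = 96.4049

96.40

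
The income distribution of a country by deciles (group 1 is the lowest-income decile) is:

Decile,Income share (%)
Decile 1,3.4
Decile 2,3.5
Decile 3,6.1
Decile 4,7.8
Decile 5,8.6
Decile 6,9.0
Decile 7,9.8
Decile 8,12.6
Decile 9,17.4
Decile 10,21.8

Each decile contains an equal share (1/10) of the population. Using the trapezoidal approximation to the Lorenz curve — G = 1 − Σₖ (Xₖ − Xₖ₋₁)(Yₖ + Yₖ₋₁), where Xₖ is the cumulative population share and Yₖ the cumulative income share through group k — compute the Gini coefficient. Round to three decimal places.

Cumulative income shares Yₖ: 0.0340, 0.0690, 0.1300, 0.2080, 0.2940, 0.3840, 0.4820, 0.6080, 0.7820, 1.0000
Σ (Xₖ−Xₖ₋₁)(Yₖ+Yₖ₋₁) = (1/10)(0.0340+0.0000) + (1/10)(0.0690+0.0340) + (1/10)(0.1300+0.0690) + (1/10)(0.2080+0.1300) + (1/10)(0.2940+0.2080) + (1/10)(0.3840+0.2940) + (1/10)(0.4820+0.3840) + (1/10)(0.6080+0.4820) + (1/10)(0.7820+0.6080) + (1/10)(1.0000+0.7820)
  = 0.0034 + 0.0103 + 0.0199 + 0.0338 + 0.0502 + 0.0678 + 0.0866 + 0.1090 + 0.1390 + 0.1782 = 0.6982
G = 1 − 0.6982 = 0.3018

0.302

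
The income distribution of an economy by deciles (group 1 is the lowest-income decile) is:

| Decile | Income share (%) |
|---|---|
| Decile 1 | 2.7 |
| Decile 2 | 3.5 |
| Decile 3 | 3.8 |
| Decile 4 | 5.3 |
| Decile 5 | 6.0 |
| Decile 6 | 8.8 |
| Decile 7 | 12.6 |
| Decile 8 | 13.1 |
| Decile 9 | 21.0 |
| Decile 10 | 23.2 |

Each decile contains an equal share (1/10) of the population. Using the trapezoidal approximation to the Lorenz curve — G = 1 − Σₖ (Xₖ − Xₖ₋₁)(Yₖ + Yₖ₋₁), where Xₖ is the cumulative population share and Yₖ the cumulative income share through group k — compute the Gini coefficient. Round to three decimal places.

0.378

Cumulative income shares Yₖ: 0.0270, 0.0620, 0.1000, 0.1530, 0.2130, 0.3010, 0.4270, 0.5580, 0.7680, 1.0000
Σ (Xₖ−Xₖ₋₁)(Yₖ+Yₖ₋₁) = (1/10)(0.0270+0.0000) + (1/10)(0.0620+0.0270) + (1/10)(0.1000+0.0620) + (1/10)(0.1530+0.1000) + (1/10)(0.2130+0.1530) + (1/10)(0.3010+0.2130) + (1/10)(0.4270+0.3010) + (1/10)(0.5580+0.4270) + (1/10)(0.7680+0.5580) + (1/10)(1.0000+0.7680)
  = 0.0027 + 0.0089 + 0.0162 + 0.0253 + 0.0366 + 0.0514 + 0.0728 + 0.0985 + 0.1326 + 0.1768 = 0.6218
G = 1 − 0.6218 = 0.3782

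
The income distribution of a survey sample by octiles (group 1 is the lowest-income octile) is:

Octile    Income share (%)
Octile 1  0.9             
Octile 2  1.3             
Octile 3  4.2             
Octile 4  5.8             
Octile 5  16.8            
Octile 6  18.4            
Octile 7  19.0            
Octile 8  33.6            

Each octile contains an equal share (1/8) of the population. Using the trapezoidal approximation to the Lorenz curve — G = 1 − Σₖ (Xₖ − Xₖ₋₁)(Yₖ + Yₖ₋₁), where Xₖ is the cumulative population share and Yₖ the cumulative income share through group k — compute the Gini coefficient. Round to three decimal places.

Cumulative income shares Yₖ: 0.0090, 0.0220, 0.0640, 0.1220, 0.2900, 0.4740, 0.6640, 1.0000
Σ (Xₖ−Xₖ₋₁)(Yₖ+Yₖ₋₁) = (1/8)(0.0090+0.0000) + (1/8)(0.0220+0.0090) + (1/8)(0.0640+0.0220) + (1/8)(0.1220+0.0640) + (1/8)(0.2900+0.1220) + (1/8)(0.4740+0.2900) + (1/8)(0.6640+0.4740) + (1/8)(1.0000+0.6640)
  = 0.0011 + 0.0039 + 0.0108 + 0.0232 + 0.0515 + 0.0955 + 0.1423 + 0.2080 = 0.5363
G = 1 − 0.5363 = 0.4637

0.464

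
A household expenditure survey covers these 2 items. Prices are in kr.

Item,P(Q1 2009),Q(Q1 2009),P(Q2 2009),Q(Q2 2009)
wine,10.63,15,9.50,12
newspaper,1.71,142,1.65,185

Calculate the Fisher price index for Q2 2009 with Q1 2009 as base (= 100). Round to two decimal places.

94.06

Laspeyres component (base-period weights):
ΣP(Q2 2009)Q(Q1 2009) = 9.50×15 + 1.65×142 = 142.5 + 234.3 = 376.8
ΣP(Q1 2009)Q(Q1 2009) = 10.63×15 + 1.71×142 = 159.45 + 242.82 = 402.27
L = 376.8 / 402.27 × 100 = 93.6684
Paasche component (current-period weights):
ΣP(Q2 2009)Q(Q2 2009) = 9.50×12 + 1.65×185 = 114 + 305.25 = 419.25
ΣP(Q1 2009)Q(Q2 2009) = 10.63×12 + 1.71×185 = 127.56 + 316.35 = 443.91
P = 419.25 / 443.91 × 100 = 94.4448
Fisher = √(L × P) = √(93.6684 × 94.4448) = 94.0558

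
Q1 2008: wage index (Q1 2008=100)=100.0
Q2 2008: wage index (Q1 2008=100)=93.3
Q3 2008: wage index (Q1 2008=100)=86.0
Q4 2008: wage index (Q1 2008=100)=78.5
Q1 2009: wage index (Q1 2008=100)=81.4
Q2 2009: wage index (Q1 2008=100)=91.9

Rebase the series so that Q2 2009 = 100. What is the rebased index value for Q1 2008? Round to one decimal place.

Rebased(Q1 2008) = 100.0 / 91.9 × 100 = 108.8139

108.8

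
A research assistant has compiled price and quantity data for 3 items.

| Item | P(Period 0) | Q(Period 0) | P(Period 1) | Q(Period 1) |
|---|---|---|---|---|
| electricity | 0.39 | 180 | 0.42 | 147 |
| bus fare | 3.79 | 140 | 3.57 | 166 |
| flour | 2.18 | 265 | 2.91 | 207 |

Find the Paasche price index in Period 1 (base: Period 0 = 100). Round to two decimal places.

Paasche price index uses current-period quantities as weights.
ΣP(Period 1)·Q(Period 1) = 0.42×147 + 3.57×166 + 2.91×207 = 61.74 + 592.62 + 602.37 = 1256.73
ΣP(Period 0)·Q(Period 1) = 0.39×147 + 3.79×166 + 2.18×207 = 57.33 + 629.14 + 451.26 = 1137.73
Index = 1256.73 / 1137.73 × 100 = 110.4594

110.46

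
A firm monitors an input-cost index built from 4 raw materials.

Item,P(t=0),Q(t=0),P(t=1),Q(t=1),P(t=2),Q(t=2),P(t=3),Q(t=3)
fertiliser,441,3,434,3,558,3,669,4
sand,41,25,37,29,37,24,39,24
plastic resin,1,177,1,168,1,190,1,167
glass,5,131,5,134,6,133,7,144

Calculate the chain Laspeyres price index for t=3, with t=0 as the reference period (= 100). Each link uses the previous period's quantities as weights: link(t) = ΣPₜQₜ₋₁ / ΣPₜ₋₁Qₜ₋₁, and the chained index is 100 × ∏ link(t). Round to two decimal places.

127.47

Link t=0→t=1:
ΣP(t=1)Q(t=0) = 434×3 + 37×25 + 1×177 + 5×131 = 1302 + 925 + 177 + 655 = 3059
ΣP(t=0)Q(t=0) = 441×3 + 41×25 + 1×177 + 5×131 = 1323 + 1025 + 177 + 655 = 3180
link = 3059/3180 = 0.961950
Link t=1→t=2:
ΣP(t=2)Q(t=1) = 558×3 + 37×29 + 1×168 + 6×134 = 1674 + 1073 + 168 + 804 = 3719
ΣP(t=1)Q(t=1) = 434×3 + 37×29 + 1×168 + 5×134 = 1302 + 1073 + 168 + 670 = 3213
link = 3719/3213 = 1.157485
Link t=2→t=3:
ΣP(t=3)Q(t=2) = 669×3 + 39×24 + 1×190 + 7×133 = 2007 + 936 + 190 + 931 = 4064
ΣP(t=2)Q(t=2) = 558×3 + 37×24 + 1×190 + 6×133 = 1674 + 888 + 190 + 798 = 3550
link = 4064/3550 = 1.144789
Chained index = 100 × 0.961950 × 1.157485 × 1.144789 = 127.4656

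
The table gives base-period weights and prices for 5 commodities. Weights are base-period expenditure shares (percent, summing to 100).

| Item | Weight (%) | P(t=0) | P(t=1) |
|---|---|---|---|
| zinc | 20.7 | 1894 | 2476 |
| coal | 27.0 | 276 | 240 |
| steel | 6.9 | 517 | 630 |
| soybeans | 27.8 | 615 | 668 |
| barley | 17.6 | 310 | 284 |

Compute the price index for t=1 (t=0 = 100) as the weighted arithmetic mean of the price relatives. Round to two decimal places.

zinc: 20.7 × (2476/1894) = 20.7 × 1.307286 = 27.0608
coal: 27.0 × (240/276) = 27.0 × 0.869565 = 23.4783
steel: 6.9 × (630/517) = 6.9 × 1.218569 = 8.4081
soybeans: 27.8 × (668/615) = 27.8 × 1.086179 = 30.1958
barley: 17.6 × (284/310) = 17.6 × 0.916129 = 16.1239
Index = Σ wᵢ·(p₁ᵢ/p₀ᵢ) = 27.0608 + 23.4783 + 8.4081 + 30.1958 + 16.1239 = 105.2669

105.27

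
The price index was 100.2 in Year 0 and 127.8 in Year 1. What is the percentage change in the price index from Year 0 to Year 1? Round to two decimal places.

27.54%

Change = (127.8 − 100.2) / 100.2 × 100
       = 27.6 / 100.2 × 100 = 27.5449%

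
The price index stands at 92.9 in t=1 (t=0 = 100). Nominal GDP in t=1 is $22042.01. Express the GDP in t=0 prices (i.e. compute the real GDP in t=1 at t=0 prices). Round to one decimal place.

23726.6

Real = Nominal ÷ (Index/100) = 22042.01 ÷ (92.9/100)
     = 22042.01 ÷ 0.929 = 23726.5985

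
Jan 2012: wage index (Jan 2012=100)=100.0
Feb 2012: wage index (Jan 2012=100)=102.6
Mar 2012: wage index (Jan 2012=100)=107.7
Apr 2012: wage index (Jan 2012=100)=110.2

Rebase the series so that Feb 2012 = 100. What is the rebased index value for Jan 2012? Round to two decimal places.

Rebased(Jan 2012) = 100.0 / 102.6 × 100 = 97.4659

97.47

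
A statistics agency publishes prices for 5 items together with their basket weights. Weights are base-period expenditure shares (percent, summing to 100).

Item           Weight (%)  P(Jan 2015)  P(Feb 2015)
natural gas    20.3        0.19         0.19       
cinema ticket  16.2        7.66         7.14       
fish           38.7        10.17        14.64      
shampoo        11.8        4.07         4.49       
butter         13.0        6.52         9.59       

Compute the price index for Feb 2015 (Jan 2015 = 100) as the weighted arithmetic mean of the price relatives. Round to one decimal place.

natural gas: 20.3 × (0.19/0.19) = 20.3 × 1.000000 = 20.3000
cinema ticket: 16.2 × (7.14/7.66) = 16.2 × 0.932115 = 15.1003
fish: 38.7 × (14.64/10.17) = 38.7 × 1.439528 = 55.7097
shampoo: 11.8 × (4.49/4.07) = 11.8 × 1.103194 = 13.0177
butter: 13.0 × (9.59/6.52) = 13.0 × 1.470859 = 19.1212
Index = Σ wᵢ·(p₁ᵢ/p₀ᵢ) = 20.3000 + 15.1003 + 55.7097 + 13.0177 + 19.1212 = 123.2489

123.2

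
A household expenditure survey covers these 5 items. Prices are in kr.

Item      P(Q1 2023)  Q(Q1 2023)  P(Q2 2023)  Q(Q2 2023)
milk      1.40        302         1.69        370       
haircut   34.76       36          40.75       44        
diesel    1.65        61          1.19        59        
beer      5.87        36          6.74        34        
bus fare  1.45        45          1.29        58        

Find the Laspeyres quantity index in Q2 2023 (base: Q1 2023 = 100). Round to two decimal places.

Laspeyres quantity index uses base-period prices as weights.
ΣP(Q1 2023)·Q(Q2 2023) = 1.40×370 + 34.76×44 + 1.65×59 + 5.87×34 + 1.45×58 = 518 + 1529.44 + 97.35 + 199.58 + 84.1 = 2428.47
ΣP(Q1 2023)·Q(Q1 2023) = 1.40×302 + 34.76×36 + 1.65×61 + 5.87×36 + 1.45×45 = 422.8 + 1251.36 + 100.65 + 211.32 + 65.25 = 2051.38
Index = 2428.47 / 2051.38 × 100 = 118.3823

118.38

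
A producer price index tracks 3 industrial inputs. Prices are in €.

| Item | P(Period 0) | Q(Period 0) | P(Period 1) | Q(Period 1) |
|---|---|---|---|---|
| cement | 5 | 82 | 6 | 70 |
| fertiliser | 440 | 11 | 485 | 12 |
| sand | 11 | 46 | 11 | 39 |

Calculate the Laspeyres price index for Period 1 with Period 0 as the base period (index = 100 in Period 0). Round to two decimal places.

110.02

Laspeyres price index uses base-period quantities as weights.
ΣP(Period 1)·Q(Period 0) = 6×82 + 485×11 + 11×46 = 492 + 5335 + 506 = 6333
ΣP(Period 0)·Q(Period 0) = 5×82 + 440×11 + 11×46 = 410 + 4840 + 506 = 5756
Index = 6333 / 5756 × 100 = 110.0243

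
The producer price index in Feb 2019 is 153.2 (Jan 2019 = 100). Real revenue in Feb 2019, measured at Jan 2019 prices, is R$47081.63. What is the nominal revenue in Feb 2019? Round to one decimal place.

Nominal = Real × (Index/100) = 47081.63 × (153.2/100)
        = 47081.63 × 1.532 = 72129.0572

72129.1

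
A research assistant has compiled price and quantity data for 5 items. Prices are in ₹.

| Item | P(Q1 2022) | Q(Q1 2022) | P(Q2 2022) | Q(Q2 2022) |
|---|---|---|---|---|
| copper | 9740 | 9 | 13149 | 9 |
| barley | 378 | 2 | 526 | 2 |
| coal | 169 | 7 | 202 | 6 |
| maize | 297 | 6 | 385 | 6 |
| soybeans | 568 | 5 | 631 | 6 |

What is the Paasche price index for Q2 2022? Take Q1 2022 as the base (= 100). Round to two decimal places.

Paasche price index uses current-period quantities as weights.
ΣP(Q2 2022)·Q(Q2 2022) = 13149×9 + 526×2 + 202×6 + 385×6 + 631×6 = 118341 + 1052 + 1212 + 2310 + 3786 = 126701
ΣP(Q1 2022)·Q(Q2 2022) = 9740×9 + 378×2 + 169×6 + 297×6 + 568×6 = 87660 + 756 + 1014 + 1782 + 3408 = 94620
Index = 126701 / 94620 × 100 = 133.9051

133.91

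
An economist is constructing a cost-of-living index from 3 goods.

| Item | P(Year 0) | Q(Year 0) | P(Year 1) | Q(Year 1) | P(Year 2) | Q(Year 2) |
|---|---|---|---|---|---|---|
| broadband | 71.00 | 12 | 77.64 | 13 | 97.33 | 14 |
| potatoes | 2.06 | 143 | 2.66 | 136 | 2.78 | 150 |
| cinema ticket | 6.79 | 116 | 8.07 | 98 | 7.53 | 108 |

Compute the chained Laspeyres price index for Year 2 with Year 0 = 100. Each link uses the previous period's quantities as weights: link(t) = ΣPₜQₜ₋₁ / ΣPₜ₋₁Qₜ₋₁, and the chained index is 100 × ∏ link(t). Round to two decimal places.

128.03

Link Year 0→Year 1:
ΣP(Year 1)Q(Year 0) = 77.64×12 + 2.66×143 + 8.07×116 = 931.68 + 380.38 + 936.12 = 2248.18
ΣP(Year 0)Q(Year 0) = 71.00×12 + 2.06×143 + 6.79×116 = 852 + 294.58 + 787.64 = 1934.22
link = 2248.18/1934.22 = 1.162319
Link Year 1→Year 2:
ΣP(Year 2)Q(Year 1) = 97.33×13 + 2.78×136 + 7.53×98 = 1265.29 + 378.08 + 737.94 = 2381.31
ΣP(Year 1)Q(Year 1) = 77.64×13 + 2.66×136 + 8.07×98 = 1009.32 + 361.76 + 790.86 = 2161.94
link = 2381.31/2161.94 = 1.101469
Chained index = 100 × 1.162319 × 1.101469 = 128.0258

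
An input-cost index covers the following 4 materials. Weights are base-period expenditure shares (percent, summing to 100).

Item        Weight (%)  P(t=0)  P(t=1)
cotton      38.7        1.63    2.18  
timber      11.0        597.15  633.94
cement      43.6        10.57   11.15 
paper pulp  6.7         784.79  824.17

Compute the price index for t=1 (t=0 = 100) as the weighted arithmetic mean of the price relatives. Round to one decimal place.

cotton: 38.7 × (2.18/1.63) = 38.7 × 1.337423 = 51.7583
timber: 11.0 × (633.94/597.15) = 11.0 × 1.061609 = 11.6777
cement: 43.6 × (11.15/10.57) = 43.6 × 1.054872 = 45.9924
paper pulp: 6.7 × (824.17/784.79) = 6.7 × 1.050179 = 7.0362
Index = Σ wᵢ·(p₁ᵢ/p₀ᵢ) = 51.7583 + 11.6777 + 45.9924 + 7.0362 = 116.4646

116.5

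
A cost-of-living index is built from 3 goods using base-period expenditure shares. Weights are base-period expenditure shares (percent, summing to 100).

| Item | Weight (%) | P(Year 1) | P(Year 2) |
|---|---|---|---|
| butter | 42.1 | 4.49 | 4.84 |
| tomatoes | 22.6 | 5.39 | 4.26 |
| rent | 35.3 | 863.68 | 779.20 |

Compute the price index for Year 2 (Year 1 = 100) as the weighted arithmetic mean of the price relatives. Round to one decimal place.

95.1

butter: 42.1 × (4.84/4.49) = 42.1 × 1.077951 = 45.3817
tomatoes: 22.6 × (4.26/5.39) = 22.6 × 0.790353 = 17.8620
rent: 35.3 × (779.20/863.68) = 35.3 × 0.902186 = 31.8472
Index = Σ wᵢ·(p₁ᵢ/p₀ᵢ) = 45.3817 + 17.8620 + 31.8472 = 95.0909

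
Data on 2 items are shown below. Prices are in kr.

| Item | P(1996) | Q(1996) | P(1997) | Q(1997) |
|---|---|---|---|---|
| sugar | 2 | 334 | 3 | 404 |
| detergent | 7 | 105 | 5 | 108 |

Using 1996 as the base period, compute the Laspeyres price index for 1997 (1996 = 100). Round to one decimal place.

108.8

Laspeyres price index uses base-period quantities as weights.
ΣP(1997)·Q(1996) = 3×334 + 5×105 = 1002 + 525 = 1527
ΣP(1996)·Q(1996) = 2×334 + 7×105 = 668 + 735 = 1403
Index = 1527 / 1403 × 100 = 108.8382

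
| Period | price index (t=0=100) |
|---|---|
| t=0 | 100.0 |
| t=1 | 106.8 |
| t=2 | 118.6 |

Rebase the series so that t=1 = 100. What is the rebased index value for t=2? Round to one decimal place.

111.0

Rebased(t=2) = 118.6 / 106.8 × 100 = 111.0487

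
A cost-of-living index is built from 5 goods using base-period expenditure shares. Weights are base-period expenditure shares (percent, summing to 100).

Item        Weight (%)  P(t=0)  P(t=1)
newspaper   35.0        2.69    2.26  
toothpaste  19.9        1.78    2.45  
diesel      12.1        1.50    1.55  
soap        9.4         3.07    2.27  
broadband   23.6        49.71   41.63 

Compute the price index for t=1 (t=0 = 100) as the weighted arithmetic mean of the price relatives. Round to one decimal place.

96.0

newspaper: 35.0 × (2.26/2.69) = 35.0 × 0.840149 = 29.4052
toothpaste: 19.9 × (2.45/1.78) = 19.9 × 1.376404 = 27.3904
diesel: 12.1 × (1.55/1.50) = 12.1 × 1.033333 = 12.5033
soap: 9.4 × (2.27/3.07) = 9.4 × 0.739414 = 6.9505
broadband: 23.6 × (41.63/49.71) = 23.6 × 0.837457 = 19.7640
Index = Σ wᵢ·(p₁ᵢ/p₀ᵢ) = 29.4052 + 27.3904 + 12.5033 + 6.9505 + 19.7640 = 96.0135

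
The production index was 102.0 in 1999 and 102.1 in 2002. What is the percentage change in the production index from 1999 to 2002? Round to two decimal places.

0.10%

Change = (102.1 − 102.0) / 102.0 × 100
       = 0.1 / 102.0 × 100 = 0.0980%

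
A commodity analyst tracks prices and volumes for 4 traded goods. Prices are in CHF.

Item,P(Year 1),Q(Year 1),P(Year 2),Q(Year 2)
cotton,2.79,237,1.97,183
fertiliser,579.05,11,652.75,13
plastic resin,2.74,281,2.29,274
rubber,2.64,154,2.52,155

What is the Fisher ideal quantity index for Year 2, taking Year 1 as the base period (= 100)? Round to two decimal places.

Laspeyres component (base-period weights):
ΣP(Year 1)Q(Year 2) = 2.79×183 + 579.05×13 + 2.74×274 + 2.64×155 = 510.57 + 7527.65 + 750.76 + 409.2 = 9198.18
ΣP(Year 1)Q(Year 1) = 2.79×237 + 579.05×11 + 2.74×281 + 2.64×154 = 661.23 + 6369.55 + 769.94 + 406.56 = 8207.28
L = 9198.18 / 8207.28 × 100 = 112.0734
Paasche component (current-period weights):
ΣP(Year 2)Q(Year 2) = 1.97×183 + 652.75×13 + 2.29×274 + 2.52×155 = 360.51 + 8485.75 + 627.46 + 390.6 = 9864.32
ΣP(Year 2)Q(Year 1) = 1.97×237 + 652.75×11 + 2.29×281 + 2.52×154 = 466.89 + 7180.25 + 643.49 + 388.08 = 8678.71
P = 9864.32 / 8678.71 × 100 = 113.6611
Fisher = √(L × P) = √(112.0734 × 113.6611) = 112.8645

112.86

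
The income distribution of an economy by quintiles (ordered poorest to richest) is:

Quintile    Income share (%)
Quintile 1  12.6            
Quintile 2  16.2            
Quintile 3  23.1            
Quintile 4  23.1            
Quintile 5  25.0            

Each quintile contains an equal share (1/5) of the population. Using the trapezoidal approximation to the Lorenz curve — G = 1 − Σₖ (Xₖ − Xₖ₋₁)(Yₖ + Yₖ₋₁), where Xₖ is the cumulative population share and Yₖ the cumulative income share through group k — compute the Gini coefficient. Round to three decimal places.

Cumulative income shares Yₖ: 0.1260, 0.2880, 0.5190, 0.7500, 1.0000
Σ (Xₖ−Xₖ₋₁)(Yₖ+Yₖ₋₁) = (1/5)(0.1260+0.0000) + (1/5)(0.2880+0.1260) + (1/5)(0.5190+0.2880) + (1/5)(0.7500+0.5190) + (1/5)(1.0000+0.7500)
  = 0.0252 + 0.0828 + 0.1614 + 0.2538 + 0.3500 = 0.8732
G = 1 − 0.8732 = 0.1268

0.127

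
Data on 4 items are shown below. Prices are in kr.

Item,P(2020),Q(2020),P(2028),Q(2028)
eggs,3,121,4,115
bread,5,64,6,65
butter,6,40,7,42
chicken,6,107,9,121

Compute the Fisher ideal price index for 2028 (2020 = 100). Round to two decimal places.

135.19

Laspeyres component (base-period weights):
ΣP(2028)Q(2020) = 4×121 + 6×64 + 7×40 + 9×107 = 484 + 384 + 280 + 963 = 2111
ΣP(2020)Q(2020) = 3×121 + 5×64 + 6×40 + 6×107 = 363 + 320 + 240 + 642 = 1565
L = 2111 / 1565 × 100 = 134.8882
Paasche component (current-period weights):
ΣP(2028)Q(2028) = 4×115 + 6×65 + 7×42 + 9×121 = 460 + 390 + 294 + 1089 = 2233
ΣP(2020)Q(2028) = 3×115 + 5×65 + 6×42 + 6×121 = 345 + 325 + 252 + 726 = 1648
P = 2233 / 1648 × 100 = 135.4976
Fisher = √(L × P) = √(134.8882 × 135.4976) = 135.1925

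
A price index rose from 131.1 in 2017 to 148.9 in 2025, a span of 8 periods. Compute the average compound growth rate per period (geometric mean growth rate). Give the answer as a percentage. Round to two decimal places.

1.60%

Growth factor = (148.9/131.1)^(1/8) = (1.135774)^(1/8) = 1.016042
Growth rate = 1.016042 − 1 = 0.016042 = 1.6042%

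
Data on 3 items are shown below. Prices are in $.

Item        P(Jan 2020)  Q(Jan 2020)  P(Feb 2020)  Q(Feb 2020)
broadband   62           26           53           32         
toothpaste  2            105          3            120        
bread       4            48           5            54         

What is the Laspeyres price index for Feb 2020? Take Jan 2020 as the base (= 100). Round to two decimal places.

Laspeyres price index uses base-period quantities as weights.
ΣP(Feb 2020)·Q(Jan 2020) = 53×26 + 3×105 + 5×48 = 1378 + 315 + 240 = 1933
ΣP(Jan 2020)·Q(Jan 2020) = 62×26 + 2×105 + 4×48 = 1612 + 210 + 192 = 2014
Index = 1933 / 2014 × 100 = 95.9782

95.98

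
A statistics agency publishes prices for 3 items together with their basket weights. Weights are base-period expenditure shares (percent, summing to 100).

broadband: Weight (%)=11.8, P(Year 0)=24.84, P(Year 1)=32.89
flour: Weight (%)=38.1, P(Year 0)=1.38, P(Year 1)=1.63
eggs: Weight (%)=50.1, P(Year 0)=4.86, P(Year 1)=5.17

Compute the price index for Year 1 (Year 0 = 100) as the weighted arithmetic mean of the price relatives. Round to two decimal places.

broadband: 11.8 × (32.89/24.84) = 11.8 × 1.324074 = 15.6241
flour: 38.1 × (1.63/1.38) = 38.1 × 1.181159 = 45.0022
eggs: 50.1 × (5.17/4.86) = 50.1 × 1.063786 = 53.2957
Index = Σ wᵢ·(p₁ᵢ/p₀ᵢ) = 15.6241 + 45.0022 + 53.2957 = 113.9219

113.92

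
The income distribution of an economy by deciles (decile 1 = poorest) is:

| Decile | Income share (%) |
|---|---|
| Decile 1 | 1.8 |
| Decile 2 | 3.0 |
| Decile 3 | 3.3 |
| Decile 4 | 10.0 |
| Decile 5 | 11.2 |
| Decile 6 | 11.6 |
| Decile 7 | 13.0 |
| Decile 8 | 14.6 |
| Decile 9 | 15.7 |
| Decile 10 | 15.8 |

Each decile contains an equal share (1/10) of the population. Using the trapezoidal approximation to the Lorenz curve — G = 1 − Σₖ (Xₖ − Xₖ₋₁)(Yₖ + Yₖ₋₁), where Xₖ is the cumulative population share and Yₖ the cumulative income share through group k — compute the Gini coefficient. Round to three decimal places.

0.281

Cumulative income shares Yₖ: 0.0180, 0.0480, 0.0810, 0.1810, 0.2930, 0.4090, 0.5390, 0.6850, 0.8420, 1.0000
Σ (Xₖ−Xₖ₋₁)(Yₖ+Yₖ₋₁) = (1/10)(0.0180+0.0000) + (1/10)(0.0480+0.0180) + (1/10)(0.0810+0.0480) + (1/10)(0.1810+0.0810) + (1/10)(0.2930+0.1810) + (1/10)(0.4090+0.2930) + (1/10)(0.5390+0.4090) + (1/10)(0.6850+0.5390) + (1/10)(0.8420+0.6850) + (1/10)(1.0000+0.8420)
  = 0.0018 + 0.0066 + 0.0129 + 0.0262 + 0.0474 + 0.0702 + 0.0948 + 0.1224 + 0.1527 + 0.1842 = 0.7192
G = 1 − 0.7192 = 0.2808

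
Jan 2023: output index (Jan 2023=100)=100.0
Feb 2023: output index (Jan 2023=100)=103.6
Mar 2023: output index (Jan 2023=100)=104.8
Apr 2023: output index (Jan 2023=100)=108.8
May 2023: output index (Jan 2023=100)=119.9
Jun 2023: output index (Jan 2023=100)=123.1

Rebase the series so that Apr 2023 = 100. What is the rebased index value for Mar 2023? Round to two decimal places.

Rebased(Mar 2023) = 104.8 / 108.8 × 100 = 96.3235

96.32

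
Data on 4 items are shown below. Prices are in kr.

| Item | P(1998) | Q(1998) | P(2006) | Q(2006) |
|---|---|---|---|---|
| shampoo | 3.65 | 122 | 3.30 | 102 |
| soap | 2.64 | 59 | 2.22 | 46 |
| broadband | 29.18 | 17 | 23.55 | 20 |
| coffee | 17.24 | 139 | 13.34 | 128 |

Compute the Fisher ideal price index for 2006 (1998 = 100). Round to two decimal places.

Laspeyres component (base-period weights):
ΣP(2006)Q(1998) = 3.30×122 + 2.22×59 + 23.55×17 + 13.34×139 = 402.6 + 130.98 + 400.35 + 1854.26 = 2788.19
ΣP(1998)Q(1998) = 3.65×122 + 2.64×59 + 29.18×17 + 17.24×139 = 445.3 + 155.76 + 496.06 + 2396.36 = 3493.48
L = 2788.19 / 3493.48 × 100 = 79.8112
Paasche component (current-period weights):
ΣP(2006)Q(2006) = 3.30×102 + 2.22×46 + 23.55×20 + 13.34×128 = 336.6 + 102.12 + 471 + 1707.52 = 2617.24
ΣP(1998)Q(2006) = 3.65×102 + 2.64×46 + 29.18×20 + 17.24×128 = 372.3 + 121.44 + 583.6 + 2206.72 = 3284.06
P = 2617.24 / 3284.06 × 100 = 79.6953
Fisher = √(L × P) = √(79.8112 × 79.6953) = 79.7532

79.75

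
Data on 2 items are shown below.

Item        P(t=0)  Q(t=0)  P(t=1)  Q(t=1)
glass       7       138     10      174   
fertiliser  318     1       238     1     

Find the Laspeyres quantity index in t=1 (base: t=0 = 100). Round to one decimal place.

119.6

Laspeyres quantity index uses base-period prices as weights.
ΣP(t=0)·Q(t=1) = 7×174 + 318×1 = 1218 + 318 = 1536
ΣP(t=0)·Q(t=0) = 7×138 + 318×1 = 966 + 318 = 1284
Index = 1536 / 1284 × 100 = 119.6262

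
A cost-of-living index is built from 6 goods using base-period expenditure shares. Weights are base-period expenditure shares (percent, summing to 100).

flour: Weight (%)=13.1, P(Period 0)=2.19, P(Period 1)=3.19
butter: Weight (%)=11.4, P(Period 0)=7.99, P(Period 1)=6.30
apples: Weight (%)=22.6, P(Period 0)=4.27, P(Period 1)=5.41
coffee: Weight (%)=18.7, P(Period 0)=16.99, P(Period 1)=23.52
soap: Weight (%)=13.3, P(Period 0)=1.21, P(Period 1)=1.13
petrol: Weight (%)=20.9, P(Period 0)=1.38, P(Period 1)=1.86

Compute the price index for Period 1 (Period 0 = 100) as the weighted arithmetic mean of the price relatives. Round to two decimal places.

123.18

flour: 13.1 × (3.19/2.19) = 13.1 × 1.456621 = 19.0817
butter: 11.4 × (6.30/7.99) = 11.4 × 0.788486 = 8.9887
apples: 22.6 × (5.41/4.27) = 22.6 × 1.266979 = 28.6337
coffee: 18.7 × (23.52/16.99) = 18.7 × 1.384344 = 25.8872
soap: 13.3 × (1.13/1.21) = 13.3 × 0.933884 = 12.4207
petrol: 20.9 × (1.86/1.38) = 20.9 × 1.347826 = 28.1696
Index = Σ wᵢ·(p₁ᵢ/p₀ᵢ) = 19.0817 + 8.9887 + 28.6337 + 25.8872 + 12.4207 + 28.1696 = 123.1816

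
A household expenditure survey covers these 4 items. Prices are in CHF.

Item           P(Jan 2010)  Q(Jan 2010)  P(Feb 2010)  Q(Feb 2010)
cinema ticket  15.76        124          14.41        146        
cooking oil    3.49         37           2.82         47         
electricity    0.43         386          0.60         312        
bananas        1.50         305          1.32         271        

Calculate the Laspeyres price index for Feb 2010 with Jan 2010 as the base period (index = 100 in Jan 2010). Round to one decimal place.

Laspeyres price index uses base-period quantities as weights.
ΣP(Feb 2010)·Q(Jan 2010) = 14.41×124 + 2.82×37 + 0.60×386 + 1.32×305 = 1786.84 + 104.34 + 231.6 + 402.6 = 2525.38
ΣP(Jan 2010)·Q(Jan 2010) = 15.76×124 + 3.49×37 + 0.43×386 + 1.50×305 = 1954.24 + 129.13 + 165.98 + 457.5 = 2706.85
Index = 2525.38 / 2706.85 × 100 = 93.2959

93.3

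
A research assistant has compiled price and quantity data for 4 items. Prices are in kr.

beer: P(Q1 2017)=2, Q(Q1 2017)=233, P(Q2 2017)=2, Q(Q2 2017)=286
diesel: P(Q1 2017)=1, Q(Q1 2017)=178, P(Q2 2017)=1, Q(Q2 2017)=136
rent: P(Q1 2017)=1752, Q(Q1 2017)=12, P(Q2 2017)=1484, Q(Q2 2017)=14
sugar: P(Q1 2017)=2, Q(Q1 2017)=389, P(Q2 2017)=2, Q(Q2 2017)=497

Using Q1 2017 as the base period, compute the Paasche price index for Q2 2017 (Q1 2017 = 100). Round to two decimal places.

85.70

Paasche price index uses current-period quantities as weights.
ΣP(Q2 2017)·Q(Q2 2017) = 2×286 + 1×136 + 1484×14 + 2×497 = 572 + 136 + 20776 + 994 = 22478
ΣP(Q1 2017)·Q(Q2 2017) = 2×286 + 1×136 + 1752×14 + 2×497 = 572 + 136 + 24528 + 994 = 26230
Index = 22478 / 26230 × 100 = 85.6958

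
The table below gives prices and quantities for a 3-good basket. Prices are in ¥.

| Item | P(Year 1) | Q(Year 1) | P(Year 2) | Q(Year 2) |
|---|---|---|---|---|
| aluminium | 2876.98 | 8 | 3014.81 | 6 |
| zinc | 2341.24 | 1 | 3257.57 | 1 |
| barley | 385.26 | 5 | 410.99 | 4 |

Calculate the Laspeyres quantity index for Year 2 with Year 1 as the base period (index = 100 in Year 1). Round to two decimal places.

Laspeyres quantity index uses base-period prices as weights.
ΣP(Year 1)·Q(Year 2) = 2876.98×6 + 2341.24×1 + 385.26×4 = 17261.88 + 2341.24 + 1541.04 = 21144.16
ΣP(Year 1)·Q(Year 1) = 2876.98×8 + 2341.24×1 + 385.26×5 = 23015.84 + 2341.24 + 1926.3 = 27283.38
Index = 21144.16 / 27283.38 × 100 = 77.4983

77.50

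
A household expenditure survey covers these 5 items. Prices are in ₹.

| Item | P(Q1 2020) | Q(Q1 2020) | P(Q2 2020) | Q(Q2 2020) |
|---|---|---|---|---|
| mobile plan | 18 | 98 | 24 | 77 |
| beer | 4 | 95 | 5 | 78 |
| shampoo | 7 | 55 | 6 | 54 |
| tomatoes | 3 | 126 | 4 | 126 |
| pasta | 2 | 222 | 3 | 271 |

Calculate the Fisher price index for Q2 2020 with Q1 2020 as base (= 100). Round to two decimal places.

Laspeyres component (base-period weights):
ΣP(Q2 2020)Q(Q1 2020) = 24×98 + 5×95 + 6×55 + 4×126 + 3×222 = 2352 + 475 + 330 + 504 + 666 = 4327
ΣP(Q1 2020)Q(Q1 2020) = 18×98 + 4×95 + 7×55 + 3×126 + 2×222 = 1764 + 380 + 385 + 378 + 444 = 3351
L = 4327 / 3351 × 100 = 129.1256
Paasche component (current-period weights):
ΣP(Q2 2020)Q(Q2 2020) = 24×77 + 5×78 + 6×54 + 4×126 + 3×271 = 1848 + 390 + 324 + 504 + 813 = 3879
ΣP(Q1 2020)Q(Q2 2020) = 18×77 + 4×78 + 7×54 + 3×126 + 2×271 = 1386 + 312 + 378 + 378 + 542 = 2996
P = 3879 / 2996 × 100 = 129.4726
Fisher = √(L × P) = √(129.1256 × 129.4726) = 129.2990

129.30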